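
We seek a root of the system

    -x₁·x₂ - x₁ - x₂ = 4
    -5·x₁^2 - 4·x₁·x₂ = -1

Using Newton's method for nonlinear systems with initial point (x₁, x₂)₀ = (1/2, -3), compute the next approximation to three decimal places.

(-0.827, -4.769)

At (1/2, -3): F = (0.000, 5.750).
Jacobian J = [[-x₂ - 1, -x₁ - 1], [-10·x₁ - 4·x₂, -4·x₁]].
At the point, J = [[2.000, -1.500], [7.000, -2.000]] (det J = 6.500).
Solving J·Δ = −F gives Δ = (-1.327, -1.769).
Then the next iterate is (x₁, x₂)₁ = (-0.827, -4.769).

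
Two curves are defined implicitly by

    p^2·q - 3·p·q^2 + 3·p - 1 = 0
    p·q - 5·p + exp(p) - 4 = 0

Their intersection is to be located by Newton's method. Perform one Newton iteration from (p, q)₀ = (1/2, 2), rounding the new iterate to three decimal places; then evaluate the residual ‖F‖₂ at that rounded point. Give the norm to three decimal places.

At (1/2, 2): F = (-5.000, -3.85128).
Jacobian J = [[2·p·q - 3·q^2 + 3, p^2 - 6·p·q], [q + exp(p) - 5, p]].
At the point, J = [[-7.000, -5.750], [-1.35128, 0.500]] (det J = -11.26985).
Solving J·Δ = −F gives Δ = (-2.187, 1.793).
Then the next iterate is (p, q)₁ = (-1.687, 3.793).
Re-evaluating at (-1.687, 3.793): F = (77.54560, -1.77872), so ‖F‖₂ = 77.566.

77.566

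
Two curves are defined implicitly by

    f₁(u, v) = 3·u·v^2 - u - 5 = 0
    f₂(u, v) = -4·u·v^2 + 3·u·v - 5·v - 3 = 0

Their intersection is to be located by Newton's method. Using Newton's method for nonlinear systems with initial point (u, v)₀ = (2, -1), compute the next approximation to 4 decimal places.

(-1.2200, -1.6200)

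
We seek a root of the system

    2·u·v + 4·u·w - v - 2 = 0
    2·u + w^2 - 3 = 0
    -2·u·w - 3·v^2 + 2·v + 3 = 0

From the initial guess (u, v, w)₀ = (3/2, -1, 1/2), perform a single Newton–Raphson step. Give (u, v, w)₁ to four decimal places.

(1.3632, -0.5708, 0.5236)

At (3/2, -1, 1/2): F = (-1.0000, 0.2500, -3.5000).
Jacobian J = [[2·v + 4·w, 2·u - 1, 4·u], [2, 0, 2·w], [-2·w, -6·v + 2, -2·u]].
At the point, J = [[0.0000, 2.0000, 6.0000], [2.0000, 0.0000, 1.0000], [-1.0000, 8.0000, -3.0000]] (det J = 106.0000).
Solving J·Δ = −F gives Δ = (-0.1368, 0.4292, 0.0236).
Then the next iterate is (u, v, w)₁ = (1.3632, -0.5708, 0.5236).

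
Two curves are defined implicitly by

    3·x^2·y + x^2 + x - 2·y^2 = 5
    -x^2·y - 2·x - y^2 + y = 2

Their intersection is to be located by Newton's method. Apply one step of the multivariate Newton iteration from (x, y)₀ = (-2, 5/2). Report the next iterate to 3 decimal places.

(-1.627, 1.404)

At (-2, 5/2): F = (14.500, -11.750).
Jacobian J = [[6·x·y + 2·x + 1, 3·x^2 - 4·y], [-2·x·y - 2, -x^2 - 2·y + 1]].
At the point, J = [[-33.000, 2.000], [8.000, -8.000]] (det J = 248.000).
Solving J·Δ = −F gives Δ = (0.373, -1.096).
Then the next iterate is (x, y)₁ = (-1.627, 1.404).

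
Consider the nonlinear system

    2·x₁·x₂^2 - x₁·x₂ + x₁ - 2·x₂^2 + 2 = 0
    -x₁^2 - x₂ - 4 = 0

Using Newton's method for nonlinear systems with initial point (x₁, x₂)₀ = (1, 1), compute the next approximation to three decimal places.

At (1, 1): F = (2.000, -6.000).
Jacobian J = [[2·x₂^2 - x₂ + 1, 4·x₁·x₂ - x₁ - 4·x₂], [-2·x₁, -1]].
At the point, J = [[2.000, -1.000], [-2.000, -1.000]] (det J = -4.000).
Solving J·Δ = −F gives Δ = (-2.000, -2.000).
Then the next iterate is (x₁, x₂)₁ = (-1.000, -1.000).

(-1.000, -1.000)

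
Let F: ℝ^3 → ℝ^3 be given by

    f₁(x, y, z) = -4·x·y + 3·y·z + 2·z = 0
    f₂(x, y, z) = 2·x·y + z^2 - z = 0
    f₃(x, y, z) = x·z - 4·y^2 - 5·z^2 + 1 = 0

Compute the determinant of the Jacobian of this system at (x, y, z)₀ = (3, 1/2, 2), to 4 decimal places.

J = [[-4·y, -4·x + 3·z, 3·y + 2], [2·y, 2·x, 2·z - 1], [z, -8·y, x - 10·z]].
At the point, J = [[-2.0000, -6.0000, 3.5000], [1.0000, 6.0000, 3.0000], [2.0000, -4.0000, -17.0000]].
det J = -14.0000.

-14.0000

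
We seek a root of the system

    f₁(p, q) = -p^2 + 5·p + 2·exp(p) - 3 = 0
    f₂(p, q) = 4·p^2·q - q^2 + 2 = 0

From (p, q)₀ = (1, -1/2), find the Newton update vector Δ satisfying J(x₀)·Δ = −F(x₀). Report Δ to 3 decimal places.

(-0.763, -0.560)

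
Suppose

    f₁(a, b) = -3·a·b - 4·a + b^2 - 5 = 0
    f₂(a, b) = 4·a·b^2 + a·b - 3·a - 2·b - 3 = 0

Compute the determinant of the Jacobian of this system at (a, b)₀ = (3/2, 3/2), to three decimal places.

-137.500

J = [[-3·b - 4, -3·a + 2·b], [4·b^2 + b - 3, 8·a·b + a - 2]].
At the point, J = [[-8.500, -1.500], [7.500, 17.500]].
det J = -137.500.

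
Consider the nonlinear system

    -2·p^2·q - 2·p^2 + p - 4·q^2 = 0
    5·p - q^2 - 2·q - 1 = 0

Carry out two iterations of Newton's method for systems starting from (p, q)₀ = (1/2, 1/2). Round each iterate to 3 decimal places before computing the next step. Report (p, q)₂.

(0.282, 0.193)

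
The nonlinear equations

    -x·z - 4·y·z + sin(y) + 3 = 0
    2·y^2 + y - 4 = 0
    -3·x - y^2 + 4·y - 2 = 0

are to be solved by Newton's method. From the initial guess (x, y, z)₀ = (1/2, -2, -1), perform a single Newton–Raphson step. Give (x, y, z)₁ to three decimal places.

(-3.905, -1.714, 0.172)

At (1/2, -2, -1): F = (-5.40930, 2.000, -15.500).
Jacobian J = [[-z, -4·z + cos(y), -x - 4·y], [0, 4·y + 1, 0], [-3, -2·y + 4, 0]].
At the point, J = [[1.000, 3.58385, 7.500], [0.000, -7.000, 0.000], [-3.000, 8.000, 0.000]] (det J = -157.500).
Solving J·Δ = −F gives Δ = (-4.405, 0.286, 1.172).
Then the next iterate is (x, y, z)₁ = (-3.905, -1.714, 0.172).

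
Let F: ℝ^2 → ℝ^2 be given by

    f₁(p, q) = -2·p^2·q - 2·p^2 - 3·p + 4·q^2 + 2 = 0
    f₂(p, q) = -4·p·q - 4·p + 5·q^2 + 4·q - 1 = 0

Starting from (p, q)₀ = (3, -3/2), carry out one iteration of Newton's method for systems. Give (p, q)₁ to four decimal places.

(9.0556, -0.5278)

At (3, -3/2): F = (11.0000, 10.2500).
Jacobian J = [[-4·p·q - 4·p - 3, -2·p^2 + 8·q], [-4·q - 4, -4·p + 10·q + 4]].
At the point, J = [[3.0000, -30.0000], [2.0000, -23.0000]] (det J = -9.0000).
Solving J·Δ = −F gives Δ = (6.0556, 0.9722).
Then the next iterate is (p, q)₁ = (9.0556, -0.5278).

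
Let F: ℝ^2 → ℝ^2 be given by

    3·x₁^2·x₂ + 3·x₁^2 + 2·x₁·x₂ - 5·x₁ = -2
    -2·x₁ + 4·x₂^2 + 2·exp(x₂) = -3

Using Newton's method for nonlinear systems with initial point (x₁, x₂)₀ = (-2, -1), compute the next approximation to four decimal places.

(1.1431, -0.2498)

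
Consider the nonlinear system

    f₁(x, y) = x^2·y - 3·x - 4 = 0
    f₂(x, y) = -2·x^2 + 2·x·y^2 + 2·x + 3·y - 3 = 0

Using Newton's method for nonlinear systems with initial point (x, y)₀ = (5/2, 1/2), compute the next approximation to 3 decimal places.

At (5/2, 1/2): F = (-8.375, -7.750).
Jacobian J = [[2·x·y - 3, x^2], [-4·x + 2·y^2 + 2, 4·x·y + 3]].
At the point, J = [[-0.500, 6.250], [-7.500, 8.000]] (det J = 42.875).
Solving J·Δ = −F gives Δ = (0.433, 1.375).
Then the next iterate is (x, y)₁ = (2.933, 1.875).

(2.933, 1.875)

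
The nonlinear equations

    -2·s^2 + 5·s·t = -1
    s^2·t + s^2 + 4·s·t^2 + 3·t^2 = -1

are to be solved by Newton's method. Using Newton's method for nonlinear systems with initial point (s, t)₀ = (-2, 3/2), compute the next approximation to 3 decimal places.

At (-2, 3/2): F = (-22.000, -0.250).
Jacobian J = [[-4·s + 5·t, 5·s], [2·s·t + 2·s + 4·t^2, s^2 + 8·s·t + 6·t]].
At the point, J = [[15.500, -10.000], [-1.000, -11.000]] (det J = -180.500).
Solving J·Δ = −F gives Δ = (1.327, -0.143).
Then the next iterate is (s, t)₁ = (-0.673, 1.357).

(-0.673, 1.357)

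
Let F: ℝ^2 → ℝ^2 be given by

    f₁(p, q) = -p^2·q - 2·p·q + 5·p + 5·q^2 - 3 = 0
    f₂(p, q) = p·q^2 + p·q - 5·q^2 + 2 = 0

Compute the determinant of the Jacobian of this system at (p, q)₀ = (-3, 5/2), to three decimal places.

-837.500

J = [[-2·p·q - 2·q + 5, -p^2 - 2·p + 10·q], [q^2 + q, 2·p·q + p - 10·q]].
At the point, J = [[15.000, 22.000], [8.750, -43.000]].
det J = -837.500.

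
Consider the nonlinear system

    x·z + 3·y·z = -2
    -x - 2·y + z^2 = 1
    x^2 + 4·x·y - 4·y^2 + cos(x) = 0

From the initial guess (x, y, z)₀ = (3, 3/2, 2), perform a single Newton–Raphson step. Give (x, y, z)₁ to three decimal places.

(1.566, -0.250, 1.516)

At (3, 3/2, 2): F = (17.000, -3.000, 17.01001).
Jacobian J = [[z, 3·z, x + 3·y], [-1, -2, 2·z], [2·x + 4·y - sin(x), 4·x - 8·y, 0]].
At the point, J = [[2.000, 6.000, 7.500], [-1.000, -2.000, 4.000], [11.85888, 0.000, 0.000]] (det J = 462.49632).
Solving J·Δ = −F gives Δ = (-1.434, -1.750, -0.484).
Then the next iterate is (x, y, z)₁ = (1.566, -0.250, 1.516).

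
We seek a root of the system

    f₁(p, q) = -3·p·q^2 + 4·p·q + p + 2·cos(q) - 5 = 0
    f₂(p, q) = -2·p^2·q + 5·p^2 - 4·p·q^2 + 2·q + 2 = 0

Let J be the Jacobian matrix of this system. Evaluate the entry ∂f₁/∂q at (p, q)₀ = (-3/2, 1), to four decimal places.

1.3171

∂f₁/∂q = -6·p·q + 4·p - 2·sin(q).
At (-3/2, 1) this is 1.3171.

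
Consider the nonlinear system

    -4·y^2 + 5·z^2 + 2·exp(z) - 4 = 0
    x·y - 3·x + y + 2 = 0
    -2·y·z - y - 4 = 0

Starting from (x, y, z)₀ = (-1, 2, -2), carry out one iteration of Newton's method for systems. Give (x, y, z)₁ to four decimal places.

At (-1, 2, -2): F = (0.270671, 5.0000, 2.0000).
Jacobian J = [[0, -8·y, 10·z + 2·exp(z)], [y - 3, x + 1, 0], [0, -2·z - 1, -2·y]].
At the point, J = [[0.0000, -16.0000, -19.729329], [-1.0000, 0.0000, 0.0000], [0.0000, 3.0000, -4.0000]] (det J = 123.187988).
Solving J·Δ = −F gives Δ = (5.0000, -0.3115, 0.2664).
Then the next iterate is (x, y, z)₁ = (4.0000, 1.6885, -1.7336).

(4.0000, 1.6885, -1.7336)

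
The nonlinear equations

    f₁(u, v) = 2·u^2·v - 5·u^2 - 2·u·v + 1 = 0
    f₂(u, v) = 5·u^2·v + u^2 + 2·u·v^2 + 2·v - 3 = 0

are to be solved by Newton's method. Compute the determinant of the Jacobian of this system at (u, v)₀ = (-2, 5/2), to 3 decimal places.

488.000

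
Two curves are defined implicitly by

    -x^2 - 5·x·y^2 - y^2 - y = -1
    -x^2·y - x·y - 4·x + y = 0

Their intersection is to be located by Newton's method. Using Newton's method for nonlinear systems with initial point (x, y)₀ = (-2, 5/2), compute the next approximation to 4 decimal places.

At (-2, 5/2): F = (50.7500, 5.5000).
Jacobian J = [[-2·x - 5·y^2, -10·x·y - 2·y - 1], [-2·x·y - y - 4, -x^2 - x + 1]].
At the point, J = [[-27.2500, 44.0000], [3.5000, -1.0000]] (det J = -126.7500).
Solving J·Δ = −F gives Δ = (-2.3097, -2.5838).
Then the next iterate is (x, y)₁ = (-4.3097, -0.0838).

(-4.3097, -0.0838)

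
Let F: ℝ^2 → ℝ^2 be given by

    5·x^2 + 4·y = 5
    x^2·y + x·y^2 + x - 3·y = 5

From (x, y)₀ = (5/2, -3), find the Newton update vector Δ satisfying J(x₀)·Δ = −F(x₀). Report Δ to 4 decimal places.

At (5/2, -3): F = (14.2500, 10.2500).
Jacobian J = [[10·x, 4], [2·x·y + y^2 + 1, x^2 + 2·x·y - 3]].
At the point, J = [[25.0000, 4.0000], [-5.0000, -11.7500]] (det J = -273.7500).
Solving J·Δ = −F gives Δ = (-0.7614, 1.1963).

(-0.7614, 1.1963)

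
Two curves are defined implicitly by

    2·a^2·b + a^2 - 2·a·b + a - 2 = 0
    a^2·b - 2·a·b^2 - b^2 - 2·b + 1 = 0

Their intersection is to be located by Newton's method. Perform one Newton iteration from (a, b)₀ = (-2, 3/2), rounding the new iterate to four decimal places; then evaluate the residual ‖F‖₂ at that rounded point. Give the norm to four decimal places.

At (-2, 3/2): F = (18.0000, 10.7500).
Jacobian J = [[4·a·b + 2·a - 2·b + 1, 2·a^2 - 2·a], [2·a·b - 2·b^2, a^2 - 4·a·b - 2·b - 2]].
At the point, J = [[-18.0000, 12.0000], [-10.5000, 11.0000]] (det J = -72.0000).
Solving J·Δ = −F gives Δ = (0.9583, -0.0625).
Then the next iterate is (a, b)₁ = (-1.0417, 1.4375).
Re-evaluating at (-1.0417, 1.4375): F = (4.158101, 1.923632), so ‖F‖₂ = 4.5815.

4.5815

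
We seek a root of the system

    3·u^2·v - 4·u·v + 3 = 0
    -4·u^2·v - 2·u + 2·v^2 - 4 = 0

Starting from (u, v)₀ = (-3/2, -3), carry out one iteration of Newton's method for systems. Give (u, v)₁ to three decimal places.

At (-3/2, -3): F = (-35.250, 44.000).
Jacobian J = [[6·u·v - 4·v, 3·u^2 - 4·u], [-8·u·v - 2, -4·u^2 + 4·v]].
At the point, J = [[39.000, 12.750], [-38.000, -21.000]] (det J = -334.500).
Solving J·Δ = −F gives Δ = (0.536, 1.126).
Then the next iterate is (u, v)₁ = (-0.964, -1.874).

(-0.964, -1.874)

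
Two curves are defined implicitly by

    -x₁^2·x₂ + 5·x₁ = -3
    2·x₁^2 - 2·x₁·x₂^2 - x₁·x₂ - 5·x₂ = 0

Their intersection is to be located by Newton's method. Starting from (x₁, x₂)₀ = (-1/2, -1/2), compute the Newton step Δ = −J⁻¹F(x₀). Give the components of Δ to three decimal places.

(-0.106, 0.584)

At (-1/2, -1/2): F = (0.625, 3.000).
Jacobian J = [[-2·x₁·x₂ + 5, -x₁^2], [4·x₁ - 2·x₂^2 - x₂, -4·x₁·x₂ - x₁ - 5]].
At the point, J = [[4.500, -0.250], [-2.000, -5.500]] (det J = -25.250).
Solving J·Δ = −F gives Δ = (-0.106, 0.584).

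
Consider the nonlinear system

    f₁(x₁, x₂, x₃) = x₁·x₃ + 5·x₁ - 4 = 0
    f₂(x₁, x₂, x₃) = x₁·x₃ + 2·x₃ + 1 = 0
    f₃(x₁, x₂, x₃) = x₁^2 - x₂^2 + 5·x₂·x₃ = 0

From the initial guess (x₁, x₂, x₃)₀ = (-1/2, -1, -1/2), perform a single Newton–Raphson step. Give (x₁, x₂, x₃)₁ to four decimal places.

At (-1/2, -1, -1/2): F = (-6.2500, 0.2500, 1.7500).
Jacobian J = [[x₃ + 5, 0, x₁], [x₃, 0, x₁ + 2], [2·x₁, -2·x₂ + 5·x₃, 5·x₂]].
At the point, J = [[4.5000, 0.0000, -0.5000], [-0.5000, 0.0000, 1.5000], [-1.0000, -0.5000, -5.0000]] (det J = 3.2500).
Solving J·Δ = −F gives Δ = (1.4231, -2.4231, 0.3077).
Then the next iterate is (x₁, x₂, x₃)₁ = (0.9231, -3.4231, -0.1923).

(0.9231, -3.4231, -0.1923)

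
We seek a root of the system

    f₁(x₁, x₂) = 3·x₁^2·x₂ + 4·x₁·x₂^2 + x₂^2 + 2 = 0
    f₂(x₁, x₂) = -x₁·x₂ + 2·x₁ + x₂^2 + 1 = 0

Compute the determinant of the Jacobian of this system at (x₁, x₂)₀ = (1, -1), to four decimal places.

J = [[6·x₁·x₂ + 4·x₂^2, 3·x₁^2 + 8·x₁·x₂ + 2·x₂], [-x₂ + 2, -x₁ + 2·x₂]].
At the point, J = [[-2.0000, -7.0000], [3.0000, -3.0000]].
det J = 27.0000.

27.0000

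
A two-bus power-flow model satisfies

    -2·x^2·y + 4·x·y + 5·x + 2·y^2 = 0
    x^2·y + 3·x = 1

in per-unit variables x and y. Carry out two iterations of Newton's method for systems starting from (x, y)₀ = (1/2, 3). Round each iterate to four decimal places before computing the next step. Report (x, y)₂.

(0.3318, 0.2592)

At (1/2, 3): F = (25.0000, 1.2500).
Jacobian J = [[-4·x·y + 4·y + 5, -2·x^2 + 4·x + 4·y], [2·x·y + 3, x^2]].
At the point, J = [[11.0000, 13.5000], [6.0000, 0.2500]] (det J = -78.2500).
Solving J·Δ = −F gives Δ = (-0.1358, -1.7412).
Then the next iterate is (x, y)₁ = (0.3642, 1.2588).
Round to (0.3642, 1.2588) and repeat: F = (6.490036, 0.259569), J = [[8.201380, 6.226717], [3.916910, 0.132642]].
Δ = (-0.0324, -0.9996), so (x, y)₂ = (0.3318, 0.2592).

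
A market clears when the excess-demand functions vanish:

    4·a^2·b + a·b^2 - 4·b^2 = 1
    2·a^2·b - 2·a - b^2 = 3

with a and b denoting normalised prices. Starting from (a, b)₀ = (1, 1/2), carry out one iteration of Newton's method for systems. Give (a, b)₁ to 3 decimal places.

At (1, 1/2): F = (0.250, -4.250).
Jacobian J = [[8·a·b + b^2, 4·a^2 + 2·a·b - 8·b], [4·a·b - 2, 2·a^2 - 2·b]].
At the point, J = [[4.250, 1.000], [0.000, 1.000]] (det J = 4.250).
Solving J·Δ = −F gives Δ = (-1.059, 4.250).
Then the next iterate is (a, b)₁ = (-0.059, 4.750).

(-0.059, 4.750)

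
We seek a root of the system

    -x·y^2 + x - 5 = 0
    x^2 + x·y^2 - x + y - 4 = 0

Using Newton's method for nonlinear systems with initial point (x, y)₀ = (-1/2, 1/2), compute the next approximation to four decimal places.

(0.5000, 9.7500)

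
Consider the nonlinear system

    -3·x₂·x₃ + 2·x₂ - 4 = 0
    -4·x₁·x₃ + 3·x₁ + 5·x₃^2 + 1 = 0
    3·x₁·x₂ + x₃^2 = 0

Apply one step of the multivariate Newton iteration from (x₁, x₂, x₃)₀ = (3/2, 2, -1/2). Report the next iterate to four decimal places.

(0.2468, 1.6858, -0.1833)

At (3/2, 2, -1/2): F = (3.0000, 9.7500, 9.2500).
Jacobian J = [[0, -3·x₃ + 2, -3·x₂], [-4·x₃ + 3, 0, -4·x₁ + 10·x₃], [3·x₂, 3·x₁, 2·x₃]].
At the point, J = [[0.0000, 3.5000, -6.0000], [5.0000, 0.0000, -11.0000], [6.0000, 4.5000, -1.0000]] (det J = -348.5000).
Solving J·Δ = −F gives Δ = (-1.2532, -0.3142, 0.3167).
Then the next iterate is (x₁, x₂, x₃)₁ = (0.2468, 1.6858, -0.1833).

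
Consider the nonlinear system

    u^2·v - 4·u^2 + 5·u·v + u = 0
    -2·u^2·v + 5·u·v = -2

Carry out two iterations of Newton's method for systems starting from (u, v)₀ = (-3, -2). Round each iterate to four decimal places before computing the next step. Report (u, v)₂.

At (-3, -2): F = (-27.0000, 68.0000).
Jacobian J = [[2·u·v - 8·u + 5·v + 1, u^2 + 5·u], [-4·u·v + 5·v, -2·u^2 + 5·u]].
At the point, J = [[27.0000, -6.0000], [-34.0000, -33.0000]] (det J = -1095.0000).
Solving J·Δ = −F gives Δ = (1.1863, 0.8384).
Then the next iterate is (u, v)₁ = (-1.8137, -1.1616).
Round to (-1.8137, -1.1616) and repeat: F = (-8.258853, 20.176154), J = [[13.915188, -5.778992], [-14.235176, -15.647515]].
Δ = (0.8194, 0.5440), so (u, v)₂ = (-0.9943, -0.6176).

(-0.9943, -0.6176)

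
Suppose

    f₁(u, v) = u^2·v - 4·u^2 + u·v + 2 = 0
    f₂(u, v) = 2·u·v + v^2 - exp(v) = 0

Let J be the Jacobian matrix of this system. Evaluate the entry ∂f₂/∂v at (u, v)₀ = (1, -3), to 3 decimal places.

-4.050

∂f₂/∂v = 2·u + 2·v - exp(v).
At (1, -3) this is -4.050.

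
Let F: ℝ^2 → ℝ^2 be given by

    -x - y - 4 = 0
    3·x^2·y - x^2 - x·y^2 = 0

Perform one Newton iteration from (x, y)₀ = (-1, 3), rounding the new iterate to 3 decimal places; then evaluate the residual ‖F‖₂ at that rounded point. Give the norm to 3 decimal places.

21.734

At (-1, 3): F = (-6.000, 17.000).
Jacobian J = [[-1, -1], [6·x·y - 2·x - y^2, 3·x^2 - 2·x·y]].
At the point, J = [[-1.000, -1.000], [-25.000, 9.000]] (det J = -34.000).
Solving J·Δ = −F gives Δ = (-1.088, -4.912).
Then the next iterate is (x, y)₁ = (-2.088, -1.912).
Re-evaluating at (-2.088, -1.912): F = (0.000, -21.73404), so ‖F‖₂ = 21.734.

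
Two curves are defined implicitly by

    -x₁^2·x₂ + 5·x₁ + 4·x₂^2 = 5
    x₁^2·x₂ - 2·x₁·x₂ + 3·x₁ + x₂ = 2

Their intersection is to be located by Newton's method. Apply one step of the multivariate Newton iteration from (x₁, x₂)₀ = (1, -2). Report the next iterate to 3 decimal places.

At (1, -2): F = (18.000, 1.000).
Jacobian J = [[-2·x₁·x₂ + 5, -x₁^2 + 8·x₂], [2·x₁·x₂ - 2·x₂ + 3, x₁^2 - 2·x₁ + 1]].
At the point, J = [[9.000, -17.000], [3.000, 0.000]] (det J = 51.000).
Solving J·Δ = −F gives Δ = (-0.333, 0.882).
Then the next iterate is (x₁, x₂)₁ = (0.667, -1.118).

(0.667, -1.118)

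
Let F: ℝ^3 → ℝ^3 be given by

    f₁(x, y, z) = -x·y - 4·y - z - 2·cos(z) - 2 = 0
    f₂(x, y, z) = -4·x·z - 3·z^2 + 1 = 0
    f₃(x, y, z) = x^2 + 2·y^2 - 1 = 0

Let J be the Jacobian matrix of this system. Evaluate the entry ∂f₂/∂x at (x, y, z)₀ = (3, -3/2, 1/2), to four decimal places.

-2.0000

∂f₂/∂x = -4·z.
At (3, -3/2, 1/2) this is -2.0000.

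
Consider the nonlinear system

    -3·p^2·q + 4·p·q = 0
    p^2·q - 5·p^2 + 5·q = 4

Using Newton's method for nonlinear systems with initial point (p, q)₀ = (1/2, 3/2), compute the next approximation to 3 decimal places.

At (1/2, 3/2): F = (1.875, 2.625).
Jacobian J = [[-6·p·q + 4·q, -3·p^2 + 4·p], [2·p·q - 10·p, p^2 + 5]].
At the point, J = [[1.500, 1.250], [-3.500, 5.250]] (det J = 12.250).
Solving J·Δ = −F gives Δ = (-0.536, -0.857).
Then the next iterate is (p, q)₁ = (-0.036, 0.643).

(-0.036, 0.643)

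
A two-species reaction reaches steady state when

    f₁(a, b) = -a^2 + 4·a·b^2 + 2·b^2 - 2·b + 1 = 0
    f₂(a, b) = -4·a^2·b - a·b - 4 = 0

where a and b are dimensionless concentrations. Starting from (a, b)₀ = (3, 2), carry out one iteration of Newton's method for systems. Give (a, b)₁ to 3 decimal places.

(1.826, 1.403)

At (3, 2): F = (44.000, -82.000).
Jacobian J = [[-2·a + 4·b^2, 8·a·b + 4·b - 2], [-8·a·b - b, -4·a^2 - a]].
At the point, J = [[10.000, 54.000], [-50.000, -39.000]] (det J = 2310.000).
Solving J·Δ = −F gives Δ = (-1.174, -0.597).
Then the next iterate is (a, b)₁ = (1.826, 1.403).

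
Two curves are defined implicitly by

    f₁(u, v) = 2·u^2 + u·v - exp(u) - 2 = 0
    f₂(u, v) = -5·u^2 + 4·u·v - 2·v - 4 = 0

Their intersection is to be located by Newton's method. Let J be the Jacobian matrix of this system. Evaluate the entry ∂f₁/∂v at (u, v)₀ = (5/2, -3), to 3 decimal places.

2.500

∂f₁/∂v = u.
At (5/2, -3) this is 2.500.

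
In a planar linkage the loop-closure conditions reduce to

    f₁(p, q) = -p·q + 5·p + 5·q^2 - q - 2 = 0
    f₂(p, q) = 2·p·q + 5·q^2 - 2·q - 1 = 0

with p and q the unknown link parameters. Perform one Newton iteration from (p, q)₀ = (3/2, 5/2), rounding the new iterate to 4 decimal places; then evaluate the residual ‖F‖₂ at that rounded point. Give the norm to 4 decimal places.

At (3/2, 5/2): F = (30.5000, 32.7500).
Jacobian J = [[-q + 5, -p + 10·q - 1], [2·q, 2·p + 10·q - 2]].
At the point, J = [[2.5000, 22.5000], [5.0000, 26.0000]] (det J = -47.5000).
Solving J·Δ = −F gives Δ = (1.1816, -1.4868).
Then the next iterate is (p, q)₁ = (2.6816, 1.0132).
Re-evaluating at (2.6816, 1.0132): F = (12.810674, 7.540465), so ‖F‖₂ = 14.8651.

14.8651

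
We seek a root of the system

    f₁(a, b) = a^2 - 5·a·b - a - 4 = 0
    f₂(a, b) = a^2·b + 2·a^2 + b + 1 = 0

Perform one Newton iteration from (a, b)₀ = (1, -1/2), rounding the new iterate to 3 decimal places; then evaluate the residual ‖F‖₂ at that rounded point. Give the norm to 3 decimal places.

At (1, -1/2): F = (-1.500, 2.000).
Jacobian J = [[2·a - 5·b - 1, -5·a], [2·a·b + 4·a, a^2 + 1]].
At the point, J = [[3.500, -5.000], [3.000, 2.000]] (det J = 22.000).
Solving J·Δ = −F gives Δ = (-0.318, -0.523).
Then the next iterate is (a, b)₁ = (0.682, -1.023).
Re-evaluating at (0.682, -1.023): F = (-0.72845, 0.43143), so ‖F‖₂ = 0.847.

0.847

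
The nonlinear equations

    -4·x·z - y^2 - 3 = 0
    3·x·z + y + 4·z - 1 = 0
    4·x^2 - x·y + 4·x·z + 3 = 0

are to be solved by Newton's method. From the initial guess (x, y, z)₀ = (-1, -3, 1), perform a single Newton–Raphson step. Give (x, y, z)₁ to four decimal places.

At (-1, -3, 1): F = (-8.0000, -3.0000, 0.0000).
Jacobian J = [[-4·z, -2·y, -4·x], [3·z, 1, 3·x + 4], [8·x - y + 4·z, -x, 4·x]].
At the point, J = [[-4.0000, 6.0000, 4.0000], [3.0000, 1.0000, 1.0000], [-1.0000, 1.0000, -4.0000]] (det J = 102.0000).
Solving J·Δ = −F gives Δ = (0.4314, 1.4510, 0.2549).
Then the next iterate is (x, y, z)₁ = (-0.5686, -1.5490, 1.2549).

(-0.5686, -1.5490, 1.2549)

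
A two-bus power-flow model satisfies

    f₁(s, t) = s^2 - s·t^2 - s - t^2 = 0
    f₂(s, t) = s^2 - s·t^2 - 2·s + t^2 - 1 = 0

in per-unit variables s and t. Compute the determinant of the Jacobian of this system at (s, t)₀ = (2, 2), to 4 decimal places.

J = [[2·s - t^2 - 1, -2·s·t - 2·t], [2·s - t^2 - 2, -2·s·t + 2·t]].
At the point, J = [[-1.0000, -12.0000], [-2.0000, -4.0000]].
det J = -20.0000.

-20.0000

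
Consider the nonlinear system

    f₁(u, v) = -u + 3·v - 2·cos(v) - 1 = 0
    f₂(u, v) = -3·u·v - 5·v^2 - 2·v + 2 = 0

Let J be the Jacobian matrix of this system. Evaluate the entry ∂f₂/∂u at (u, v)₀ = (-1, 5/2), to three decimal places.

∂f₂/∂u = -3·v.
At (-1, 5/2) this is -7.500.

-7.500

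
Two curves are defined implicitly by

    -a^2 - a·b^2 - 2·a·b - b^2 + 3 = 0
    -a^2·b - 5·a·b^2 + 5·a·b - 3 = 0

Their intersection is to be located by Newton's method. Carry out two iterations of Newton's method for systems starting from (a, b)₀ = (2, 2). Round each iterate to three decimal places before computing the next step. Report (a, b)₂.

At (2, 2): F = (-21.000, -31.000).
Jacobian J = [[-2·a - b^2 - 2·b, -2·a·b - 2·a - 2·b], [-2·a·b - 5·b^2 + 5·b, -a^2 - 10·a·b + 5·a]].
At the point, J = [[-12.000, -16.000], [-18.000, -34.000]] (det J = 120.000).
Solving J·Δ = −F gives Δ = (-1.817, 0.050).
Then the next iterate is (a, b)₁ = (0.183, 2.050).
Round to (0.183, 2.050) and repeat: F = (-2.75535, -5.03819), J = [[-8.66850, -5.21630], [-11.51280, -2.86999]].
Δ = (-0.522, 0.340), so (a, b)₂ = (-0.339, 2.390).

(-0.339, 2.390)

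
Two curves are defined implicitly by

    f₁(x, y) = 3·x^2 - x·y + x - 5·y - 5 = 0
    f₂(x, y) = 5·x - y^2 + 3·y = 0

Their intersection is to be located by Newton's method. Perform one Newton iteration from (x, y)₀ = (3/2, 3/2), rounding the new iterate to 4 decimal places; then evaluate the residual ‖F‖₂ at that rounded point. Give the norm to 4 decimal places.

At (3/2, 3/2): F = (-6.5000, 9.7500).
Jacobian J = [[6·x - y + 1, -x - 5], [5, -2·y + 3]].
At the point, J = [[8.5000, -6.5000], [5.0000, 0.0000]] (det J = 32.5000).
Solving J·Δ = −F gives Δ = (-1.9500, -3.5500).
Then the next iterate is (x, y)₁ = (-0.4500, -2.0500).
Re-evaluating at (-0.4500, -2.0500): F = (4.4850, -12.6025), so ‖F‖₂ = 13.3768.

13.3768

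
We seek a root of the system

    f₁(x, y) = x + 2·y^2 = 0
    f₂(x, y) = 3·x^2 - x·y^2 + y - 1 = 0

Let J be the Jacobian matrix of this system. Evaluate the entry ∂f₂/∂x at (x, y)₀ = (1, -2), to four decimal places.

2.0000

∂f₂/∂x = 6·x - y^2.
At (1, -2) this is 2.0000.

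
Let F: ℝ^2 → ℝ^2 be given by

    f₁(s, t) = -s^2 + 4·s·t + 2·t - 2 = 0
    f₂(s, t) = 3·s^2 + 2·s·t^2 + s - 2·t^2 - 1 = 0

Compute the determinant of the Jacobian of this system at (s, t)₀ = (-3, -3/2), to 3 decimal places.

J = [[-2·s + 4·t, 4·s + 2], [6·s + 2·t^2 + 1, 4·s·t - 4·t]].
At the point, J = [[0.000, -10.000], [-12.500, 24.000]].
det J = -125.000.

-125.000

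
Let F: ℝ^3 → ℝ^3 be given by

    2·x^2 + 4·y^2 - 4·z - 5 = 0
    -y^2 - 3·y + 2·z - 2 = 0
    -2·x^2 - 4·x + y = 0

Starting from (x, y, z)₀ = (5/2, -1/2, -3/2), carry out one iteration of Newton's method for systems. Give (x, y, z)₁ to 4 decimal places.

At (5/2, -1/2, -3/2): F = (14.5000, -3.7500, -23.0000).
Jacobian J = [[4·x, 8·y, -4], [0, -2·y - 3, 2], [-4·x - 4, 1, 0]].
At the point, J = [[10.0000, -4.0000, -4.0000], [0.0000, -2.0000, 2.0000], [-14.0000, 1.0000, 0.0000]] (det J = 204.0000).
Solving J·Δ = −F gives Δ = (-1.7353, -1.2941, 0.5809).
Then the next iterate is (x, y, z)₁ = (0.7647, -1.7941, -0.9191).

(0.7647, -1.7941, -0.9191)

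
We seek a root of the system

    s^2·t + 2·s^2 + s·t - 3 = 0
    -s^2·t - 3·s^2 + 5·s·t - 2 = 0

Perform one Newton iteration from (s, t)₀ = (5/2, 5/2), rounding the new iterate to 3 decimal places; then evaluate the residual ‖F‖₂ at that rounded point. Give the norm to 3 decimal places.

8.849

At (5/2, 5/2): F = (31.375, -5.125).
Jacobian J = [[2·s·t + 4·s + t, s^2 + s], [-2·s·t - 6·s + 5·t, -s^2 + 5·s]].
At the point, J = [[25.000, 8.750], [-15.000, 6.250]] (det J = 287.500).
Solving J·Δ = −F gives Δ = (-0.838, -1.191).
Then the next iterate is (s, t)₁ = (1.662, 1.309).
Re-evaluating at (1.662, 1.309): F = (8.31582, -3.02472), so ‖F‖₂ = 8.849.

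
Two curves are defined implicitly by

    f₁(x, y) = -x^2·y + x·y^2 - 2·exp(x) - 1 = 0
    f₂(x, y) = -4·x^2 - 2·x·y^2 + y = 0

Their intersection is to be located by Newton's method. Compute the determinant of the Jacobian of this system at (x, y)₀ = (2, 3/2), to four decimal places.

244.8092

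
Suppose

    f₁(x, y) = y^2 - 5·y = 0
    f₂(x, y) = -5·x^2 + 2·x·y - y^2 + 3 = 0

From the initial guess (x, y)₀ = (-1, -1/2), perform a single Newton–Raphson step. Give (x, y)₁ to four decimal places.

(-0.8102, -0.0417)

At (-1, -1/2): F = (2.7500, -1.2500).
Jacobian J = [[0, 2·y - 5], [-10·x + 2·y, 2·x - 2·y]].
At the point, J = [[0.0000, -6.0000], [9.0000, -1.0000]] (det J = 54.0000).
Solving J·Δ = −F gives Δ = (0.1898, 0.4583).
Then the next iterate is (x, y)₁ = (-0.8102, -0.0417).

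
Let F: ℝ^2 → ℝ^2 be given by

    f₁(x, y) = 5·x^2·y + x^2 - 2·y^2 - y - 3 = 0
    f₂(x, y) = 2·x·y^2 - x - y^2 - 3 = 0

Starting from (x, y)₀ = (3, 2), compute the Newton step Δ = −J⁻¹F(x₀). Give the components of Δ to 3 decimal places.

(-1.139, -0.301)

At (3, 2): F = (86.000, 14.000).
Jacobian J = [[10·x·y + 2·x, 5·x^2 - 4·y - 1], [2·y^2 - 1, 4·x·y - 2·y]].
At the point, J = [[66.000, 36.000], [7.000, 20.000]] (det J = 1068.000).
Solving J·Δ = −F gives Δ = (-1.139, -0.301).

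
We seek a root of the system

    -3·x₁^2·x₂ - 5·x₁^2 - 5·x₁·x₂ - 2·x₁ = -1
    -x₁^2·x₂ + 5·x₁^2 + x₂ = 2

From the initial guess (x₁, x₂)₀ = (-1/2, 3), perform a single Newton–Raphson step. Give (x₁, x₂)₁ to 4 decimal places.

(-2.0000, -3.0000)

At (-1/2, 3): F = (6.0000, 1.5000).
Jacobian J = [[-6·x₁·x₂ - 10·x₁ - 5·x₂ - 2, -3·x₁^2 - 5·x₁], [-2·x₁·x₂ + 10·x₁, -x₁^2 + 1]].
At the point, J = [[-3.0000, 1.7500], [-2.0000, 0.7500]] (det J = 1.2500).
Solving J·Δ = −F gives Δ = (-1.5000, -6.0000).
Then the next iterate is (x₁, x₂)₁ = (-2.0000, -3.0000).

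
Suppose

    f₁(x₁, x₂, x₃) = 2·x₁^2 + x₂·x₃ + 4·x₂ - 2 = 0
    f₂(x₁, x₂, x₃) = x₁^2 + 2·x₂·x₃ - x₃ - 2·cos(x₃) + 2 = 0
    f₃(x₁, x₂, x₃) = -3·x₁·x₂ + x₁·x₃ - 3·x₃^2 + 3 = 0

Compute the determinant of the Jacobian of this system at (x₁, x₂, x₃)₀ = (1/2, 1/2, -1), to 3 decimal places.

J = [[4·x₁, x₃ + 4, x₂], [2·x₁, 2·x₃, 2·x₂ + 2·sin(x₃) - 1], [-3·x₂ + x₃, -3·x₁, x₁ - 6·x₃]].
At the point, J = [[2.000, 3.000, 0.500], [1.000, -2.000, -1.68294], [-2.500, -1.500, 6.500]].
det J = -41.177.

-41.177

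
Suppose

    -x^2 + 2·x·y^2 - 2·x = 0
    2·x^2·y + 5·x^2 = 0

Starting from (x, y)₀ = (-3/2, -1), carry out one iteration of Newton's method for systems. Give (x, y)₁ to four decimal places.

(-0.7500, -1.0000)

At (-3/2, -1): F = (-2.2500, 6.7500).
Jacobian J = [[-2·x + 2·y^2 - 2, 4·x·y], [4·x·y + 10·x, 2·x^2]].
At the point, J = [[3.0000, 6.0000], [-9.0000, 4.5000]] (det J = 67.5000).
Solving J·Δ = −F gives Δ = (0.7500, 0.0000).
Then the next iterate is (x, y)₁ = (-0.7500, -1.0000).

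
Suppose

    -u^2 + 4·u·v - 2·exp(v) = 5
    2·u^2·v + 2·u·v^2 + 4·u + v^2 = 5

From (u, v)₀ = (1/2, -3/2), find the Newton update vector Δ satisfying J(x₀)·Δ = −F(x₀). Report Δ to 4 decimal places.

At (1/2, -3/2): F = (-8.696260, 0.7500).
Jacobian J = [[-2·u + 4·v, 4·u - 2·exp(v)], [4·u·v + 2·v^2 + 4, 2·u^2 + 4·u·v + 2·v]].
At the point, J = [[-7.0000, 1.553740], [5.5000, -5.5000]] (det J = 29.954432).
Solving J·Δ = −F gives Δ = (-1.5578, -1.4215).

(-1.5578, -1.4215)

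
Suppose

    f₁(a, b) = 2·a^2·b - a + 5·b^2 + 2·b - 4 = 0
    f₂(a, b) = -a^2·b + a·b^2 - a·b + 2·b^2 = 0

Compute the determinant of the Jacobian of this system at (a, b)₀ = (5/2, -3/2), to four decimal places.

361.6250

J = [[4·a·b - 1, 2·a^2 + 10·b + 2], [-2·a·b + b^2 - b, -a^2 + 2·a·b - a + 4·b]].
At the point, J = [[-16.0000, -0.5000], [11.2500, -22.2500]].
det J = 361.6250.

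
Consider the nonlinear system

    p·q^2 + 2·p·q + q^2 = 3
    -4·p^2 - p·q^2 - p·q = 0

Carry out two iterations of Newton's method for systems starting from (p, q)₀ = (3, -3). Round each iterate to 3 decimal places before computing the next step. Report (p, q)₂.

(0.726, -2.023)

At (3, -3): F = (15.000, -54.000).
Jacobian J = [[q^2 + 2·q, 2·p·q + 2·p + 2·q], [-8·p - q^2 - q, -2·p·q - p]].
At the point, J = [[3.000, -18.000], [-30.000, 15.000]] (det J = -495.000).
Solving J·Δ = −F gives Δ = (-1.509, 0.582).
Then the next iterate is (p, q)₁ = (1.491, -2.418).
Round to (1.491, -2.418) and repeat: F = (4.35371, -14.00455), J = [[1.01072, -9.06448], [-15.35672, 5.71948]].
Δ = (-0.765, 0.395), so (p, q)₂ = (0.726, -2.023).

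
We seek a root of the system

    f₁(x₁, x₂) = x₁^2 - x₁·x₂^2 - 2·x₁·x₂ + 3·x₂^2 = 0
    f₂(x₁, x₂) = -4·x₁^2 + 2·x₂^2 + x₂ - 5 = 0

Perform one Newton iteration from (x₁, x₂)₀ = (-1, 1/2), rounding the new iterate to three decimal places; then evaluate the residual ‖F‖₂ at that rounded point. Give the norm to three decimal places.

3.991

At (-1, 1/2): F = (3.000, -8.000).
Jacobian J = [[2·x₁ - x₂^2 - 2·x₂, -2·x₁·x₂ - 2·x₁ + 6·x₂], [-8·x₁, 4·x₂ + 1]].
At the point, J = [[-3.250, 6.000], [8.000, 3.000]] (det J = -57.750).
Solving J·Δ = −F gives Δ = (0.987, 0.035).
Then the next iterate is (x₁, x₂)₁ = (-0.013, 0.535).
Re-evaluating at (-0.013, 0.535): F = (0.87647, -3.89323), so ‖F‖₂ = 3.991.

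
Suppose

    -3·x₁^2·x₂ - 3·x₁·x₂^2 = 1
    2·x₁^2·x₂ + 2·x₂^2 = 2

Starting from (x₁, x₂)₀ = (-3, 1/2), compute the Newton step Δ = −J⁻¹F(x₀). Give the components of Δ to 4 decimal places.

At (-3, 1/2): F = (-12.2500, 7.5000).
Jacobian J = [[-6·x₁·x₂ - 3·x₂^2, -3·x₁^2 - 6·x₁·x₂], [4·x₁·x₂, 2·x₁^2 + 4·x₂]].
At the point, J = [[8.2500, -18.0000], [-6.0000, 20.0000]] (det J = 57.0000).
Solving J·Δ = −F gives Δ = (1.9298, 0.2039).

(1.9298, 0.2039)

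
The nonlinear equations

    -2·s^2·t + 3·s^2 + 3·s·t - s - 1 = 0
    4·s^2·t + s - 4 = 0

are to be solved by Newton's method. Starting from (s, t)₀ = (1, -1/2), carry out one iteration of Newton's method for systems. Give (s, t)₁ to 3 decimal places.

(0.720, 0.540)

At (1, -1/2): F = (0.500, -5.000).
Jacobian J = [[-4·s·t + 6·s + 3·t - 1, -2·s^2 + 3·s], [8·s·t + 1, 4·s^2]].
At the point, J = [[5.500, 1.000], [-3.000, 4.000]] (det J = 25.000).
Solving J·Δ = −F gives Δ = (-0.280, 1.040).
Then the next iterate is (s, t)₁ = (0.720, 0.540).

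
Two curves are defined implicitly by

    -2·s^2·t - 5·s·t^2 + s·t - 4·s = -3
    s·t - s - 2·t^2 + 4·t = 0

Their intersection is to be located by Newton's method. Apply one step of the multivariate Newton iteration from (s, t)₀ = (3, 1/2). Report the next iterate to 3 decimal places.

(1.527, 0.353)

At (3, 1/2): F = (-20.250, 0.000).
Jacobian J = [[-4·s·t - 5·t^2 + t - 4, -2·s^2 - 10·s·t + s], [t - 1, s - 4·t + 4]].
At the point, J = [[-10.750, -30.000], [-0.500, 5.000]] (det J = -68.750).
Solving J·Δ = −F gives Δ = (-1.473, -0.147).
Then the next iterate is (s, t)₁ = (1.527, 0.353).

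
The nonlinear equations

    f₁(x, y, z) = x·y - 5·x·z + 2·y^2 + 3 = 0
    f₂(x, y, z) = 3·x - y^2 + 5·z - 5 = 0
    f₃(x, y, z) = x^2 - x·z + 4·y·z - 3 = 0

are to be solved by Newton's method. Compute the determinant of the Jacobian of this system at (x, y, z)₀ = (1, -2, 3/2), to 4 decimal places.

340.5000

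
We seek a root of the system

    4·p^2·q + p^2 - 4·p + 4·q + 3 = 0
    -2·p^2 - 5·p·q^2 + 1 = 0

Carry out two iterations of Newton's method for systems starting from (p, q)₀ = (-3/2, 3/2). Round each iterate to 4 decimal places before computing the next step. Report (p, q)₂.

(1.1181, 1.9130)

At (-3/2, 3/2): F = (30.7500, 13.3750).
Jacobian J = [[8·p·q + 2·p - 4, 4·p^2 + 4], [-4·p - 5·q^2, -10·p·q]].
At the point, J = [[-25.0000, 13.0000], [-5.2500, 22.5000]] (det J = -494.2500).
Solving J·Δ = −F gives Δ = (1.0481, -0.3499).
Then the next iterate is (p, q)₁ = (-0.4519, 1.1501).
Round to (-0.4519, 1.1501) and repeat: F = (10.551678, 3.580281), J = [[-9.061642, 4.816854], [-4.806050, 5.197302]].
Δ = (1.5700, 0.7629), so (p, q)₂ = (1.1181, 1.9130).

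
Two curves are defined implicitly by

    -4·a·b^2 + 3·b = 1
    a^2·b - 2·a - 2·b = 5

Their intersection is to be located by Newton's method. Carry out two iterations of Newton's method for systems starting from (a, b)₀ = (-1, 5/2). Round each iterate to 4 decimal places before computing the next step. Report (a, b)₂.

At (-1, 5/2): F = (31.5000, -5.5000).
Jacobian J = [[-4·b^2, -8·a·b + 3], [2·a·b - 2, a^2 - 2]].
At the point, J = [[-25.0000, 23.0000], [-7.0000, -1.0000]] (det J = 186.0000).
Solving J·Δ = −F gives Δ = (-0.5108, -1.9247).
Then the next iterate is (a, b)₁ = (-1.5108, 0.5753).
Round to (-1.5108, 0.5753) and repeat: F = (2.726018, -1.815868), J = [[-1.323880, 9.953306], [-3.738326, 0.282517]].
Δ = (-0.5116, -0.3419), so (a, b)₂ = (-2.0224, 0.2334).

(-2.0224, 0.2334)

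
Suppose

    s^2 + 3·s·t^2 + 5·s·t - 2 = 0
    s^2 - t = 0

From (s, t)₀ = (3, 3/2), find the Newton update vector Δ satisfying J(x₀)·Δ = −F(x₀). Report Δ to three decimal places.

At (3, 3/2): F = (49.750, 7.500).
Jacobian J = [[2·s + 3·t^2 + 5·t, 6·s·t + 5·s], [2·s, -1]].
At the point, J = [[20.250, 42.000], [6.000, -1.000]] (det J = -272.250).
Solving J·Δ = −F gives Δ = (-1.340, -0.539).

(-1.340, -0.539)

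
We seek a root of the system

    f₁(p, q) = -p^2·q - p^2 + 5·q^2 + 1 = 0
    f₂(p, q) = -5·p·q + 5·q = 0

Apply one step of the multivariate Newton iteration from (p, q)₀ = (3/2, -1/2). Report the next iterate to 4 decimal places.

(1.2143, -0.2857)

At (3/2, -1/2): F = (1.1250, 1.2500).
Jacobian J = [[-2·p·q - 2·p, -p^2 + 10·q], [-5·q, -5·p + 5]].
At the point, J = [[-1.5000, -7.2500], [2.5000, -2.5000]] (det J = 21.8750).
Solving J·Δ = −F gives Δ = (-0.2857, 0.2143).
Then the next iterate is (p, q)₁ = (1.2143, -0.2857).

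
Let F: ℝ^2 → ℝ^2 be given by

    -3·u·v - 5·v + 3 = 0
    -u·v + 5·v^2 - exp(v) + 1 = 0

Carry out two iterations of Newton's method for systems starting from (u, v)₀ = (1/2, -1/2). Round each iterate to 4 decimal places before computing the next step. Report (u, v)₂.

(-3.5009, -0.5457)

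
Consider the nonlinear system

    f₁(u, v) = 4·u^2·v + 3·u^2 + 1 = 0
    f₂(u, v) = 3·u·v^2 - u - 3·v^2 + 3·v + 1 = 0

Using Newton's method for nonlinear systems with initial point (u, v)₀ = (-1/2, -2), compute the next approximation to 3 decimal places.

At (-1/2, -2): F = (-0.250, -22.500).
Jacobian J = [[8·u·v + 6·u, 4·u^2], [3·v^2 - 1, 6·u·v - 6·v + 3]].
At the point, J = [[5.000, 1.000], [11.000, 21.000]] (det J = 94.000).
Solving J·Δ = −F gives Δ = (-0.184, 1.168).
Then the next iterate is (u, v)₁ = (-0.684, -0.832).

(-0.684, -0.832)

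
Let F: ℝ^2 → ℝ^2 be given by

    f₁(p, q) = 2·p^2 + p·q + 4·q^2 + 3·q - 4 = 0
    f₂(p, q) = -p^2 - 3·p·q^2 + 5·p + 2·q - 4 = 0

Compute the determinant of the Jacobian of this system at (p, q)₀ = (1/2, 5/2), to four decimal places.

321.8750

J = [[4·p + q, p + 8·q + 3], [-2·p - 3·q^2 + 5, -6·p·q + 2]].
At the point, J = [[4.5000, 23.5000], [-14.7500, -5.5000]].
det J = 321.8750.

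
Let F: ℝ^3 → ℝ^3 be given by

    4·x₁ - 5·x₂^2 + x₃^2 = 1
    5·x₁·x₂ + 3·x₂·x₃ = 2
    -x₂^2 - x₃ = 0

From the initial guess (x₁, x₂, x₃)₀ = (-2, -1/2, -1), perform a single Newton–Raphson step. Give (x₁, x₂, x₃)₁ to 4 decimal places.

At (-2, -1/2, -1): F = (-9.2500, 4.5000, 0.7500).
Jacobian J = [[4, -10·x₂, 2·x₃], [5·x₂, 5·x₁ + 3·x₃, 3·x₂], [0, -2·x₂, -1]].
At the point, J = [[4.0000, 5.0000, -2.0000], [-2.5000, -13.0000, -1.5000], [0.0000, 1.0000, -1.0000]] (det J = 50.5000).
Solving J·Δ = −F gives Δ = (2.8861, -0.2649, 0.4851).
Then the next iterate is (x₁, x₂, x₃)₁ = (0.8861, -0.7649, -0.5149).

(0.8861, -0.7649, -0.5149)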